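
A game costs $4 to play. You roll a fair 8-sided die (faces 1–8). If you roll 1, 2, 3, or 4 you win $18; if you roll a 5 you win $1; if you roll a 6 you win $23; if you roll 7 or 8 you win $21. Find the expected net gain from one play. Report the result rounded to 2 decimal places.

$13.25

E[payout] = (1/8)·1 + (1/2)·18 + (1/4)·21 + (1/8)·23 = 69/4
Expected profit = 69/4 − 4 = 53/4 ≈ $13.25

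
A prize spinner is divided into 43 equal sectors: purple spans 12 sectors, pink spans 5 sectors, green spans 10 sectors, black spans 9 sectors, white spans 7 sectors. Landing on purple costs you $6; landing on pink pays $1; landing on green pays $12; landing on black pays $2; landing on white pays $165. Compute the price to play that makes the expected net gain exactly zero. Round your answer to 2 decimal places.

$28.51

E[payout] = (12/43)·(-6) + (5/43)·1 + (10/43)·12 + (9/43)·2 + (7/43)·165 = 1226/43
Fair fee = E[payout] = 1226/43 ≈ $28.51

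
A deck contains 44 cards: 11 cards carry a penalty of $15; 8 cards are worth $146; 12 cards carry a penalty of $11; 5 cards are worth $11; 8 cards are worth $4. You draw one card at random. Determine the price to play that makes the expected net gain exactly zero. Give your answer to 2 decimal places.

E[payout] = (11/44)·(-15) + (8/44)·146 + (12/44)·(-11) + (5/44)·11 + (8/44)·4 = 479/22
Fair fee = E[payout] = 479/22 ≈ $21.77

$21.77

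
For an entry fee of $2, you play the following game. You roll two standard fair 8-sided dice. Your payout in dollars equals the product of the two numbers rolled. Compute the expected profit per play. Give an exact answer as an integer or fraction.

Distribution of the product of the two numbers rolled: 1 w.p. 1/64, 2 w.p. 1/32, 3 w.p. 1/32, 4 w.p. 3/64, 5 w.p. 1/32, 6 w.p. 1/16, …
E[payout] = (1/64)·1 + (1/32)·2 + (1/32)·3 + (3/64)·4 + (1/32)·5 + (1/16)·6 + (1/32)·7 + (1/16)·8 + (1/64)·9 + (1/32)·10 + (1/16)·12 + (1/32)·14 + (1/32)·15 + (3/64)·16 + (1/32)·18 + (1/32)·20 + (1/32)·21 + (1/16)·24 + (1/64)·25 + (1/32)·28 + (1/32)·30 + (1/32)·32 + (1/32)·35 + (1/64)·36 + (1/32)·40 + (1/32)·42 + (1/32)·48 + (1/64)·49 + (1/32)·56 + (1/64)·64 = 81/4
Expected profit = 81/4 − 2 = 73/4

73/4 dollars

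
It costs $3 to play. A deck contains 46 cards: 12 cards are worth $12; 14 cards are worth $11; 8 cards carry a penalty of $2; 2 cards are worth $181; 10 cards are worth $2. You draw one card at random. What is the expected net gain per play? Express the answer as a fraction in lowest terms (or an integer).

263/23 dollars

E[payout] = (12/46)·12 + (14/46)·11 + (8/46)·(-2) + (2/46)·181 + (10/46)·2 = 332/23
Expected profit = 332/23 − 3 = 263/23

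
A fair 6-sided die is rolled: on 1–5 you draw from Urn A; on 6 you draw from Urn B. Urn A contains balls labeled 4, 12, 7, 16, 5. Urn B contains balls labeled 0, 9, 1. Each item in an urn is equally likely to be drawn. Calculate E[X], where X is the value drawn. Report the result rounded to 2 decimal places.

7.89

E[X | Urn A] = (4 + 12 + 7 + 16 + 5)/5 = 44/5
E[X | Urn B] = (0 + 9 + 1)/3 = 10/3
E[X] = (5/6)·44/5 + (1/6)·10/3 = 71/9 ≈ 7.89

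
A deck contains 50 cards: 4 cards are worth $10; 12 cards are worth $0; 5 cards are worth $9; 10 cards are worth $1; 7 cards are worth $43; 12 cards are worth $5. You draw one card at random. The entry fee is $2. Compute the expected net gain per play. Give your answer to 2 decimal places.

E[payout] = (4/50)·10 + (12/50)·0 + (5/50)·9 + (10/50)·1 + (7/50)·43 + (12/50)·5 = 228/25
Expected profit = 228/25 − 2 = 178/25 ≈ $7.12

$7.12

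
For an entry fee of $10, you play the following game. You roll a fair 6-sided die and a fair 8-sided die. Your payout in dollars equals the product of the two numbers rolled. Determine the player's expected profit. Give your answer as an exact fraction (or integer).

Distribution of the product of the two numbers rolled: 1 w.p. 1/48, 2 w.p. 1/24, 3 w.p. 1/24, 4 w.p. 1/16, 5 w.p. 1/24, 6 w.p. 1/12, …
E[payout] = (1/48)·1 + (1/24)·2 + (1/24)·3 + (1/16)·4 + (1/24)·5 + (1/12)·6 + (1/48)·7 + (1/16)·8 + (1/48)·9 + (1/24)·10 + (1/12)·12 + (1/48)·14 + (1/24)·15 + (1/24)·16 + (1/24)·18 + (1/24)·20 + (1/48)·21 + (1/16)·24 + (1/48)·25 + (1/48)·28 + (1/24)·30 + (1/48)·32 + (1/48)·35 + (1/48)·36 + (1/48)·40 + (1/48)·42 + (1/48)·48 = 63/4
Expected profit = 63/4 − 10 = 23/4

23/4 dollars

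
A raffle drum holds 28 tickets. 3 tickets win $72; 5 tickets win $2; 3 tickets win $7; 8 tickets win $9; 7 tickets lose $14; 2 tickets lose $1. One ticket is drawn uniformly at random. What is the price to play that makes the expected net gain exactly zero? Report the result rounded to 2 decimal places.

E[payout] = (3/28)·72 + (5/28)·2 + (3/28)·7 + (8/28)·9 + (7/28)·(-14) + (2/28)·(-1) = 219/28
Fair fee = E[payout] = 219/28 ≈ $7.82

$7.82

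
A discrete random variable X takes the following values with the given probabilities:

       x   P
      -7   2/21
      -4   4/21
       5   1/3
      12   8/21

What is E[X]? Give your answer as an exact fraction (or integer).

101/21

E[X] = (2/21)·(-7) + (4/21)·(-4) + (1/3)·5 + (8/21)·12
     = 101/21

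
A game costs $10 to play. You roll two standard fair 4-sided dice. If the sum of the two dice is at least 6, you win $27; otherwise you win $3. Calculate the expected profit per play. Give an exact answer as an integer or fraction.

$2

E[payout] = (5/8)·3 + (3/8)·27 = 12
Expected profit = 12 − 10 = 2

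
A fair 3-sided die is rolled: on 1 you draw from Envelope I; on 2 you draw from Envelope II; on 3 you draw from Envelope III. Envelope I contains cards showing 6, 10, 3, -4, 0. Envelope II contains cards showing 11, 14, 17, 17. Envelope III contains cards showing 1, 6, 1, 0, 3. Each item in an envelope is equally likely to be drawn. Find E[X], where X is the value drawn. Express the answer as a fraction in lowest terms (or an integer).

E[X | Envelope I] = (6 + 10 + 3 − 4 + 0)/5 = 3
E[X | Envelope II] = (11 + 14 + 17 + 17)/4 = 59/4
E[X | Envelope III] = (1 + 6 + 1 + 0 + 3)/5 = 11/5
E[X] = (1/3)·3 + (1/3)·59/4 + (1/3)·11/5 = 133/20

133/20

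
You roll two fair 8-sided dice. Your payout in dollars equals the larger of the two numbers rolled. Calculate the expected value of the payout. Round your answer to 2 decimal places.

Distribution of the larger of the two numbers rolled: 1 w.p. 1/64, 2 w.p. 3/64, 3 w.p. 5/64, 4 w.p. 7/64, 5 w.p. 9/64, 6 w.p. 11/64, …
E[payout] = (1/64)·1 + (3/64)·2 + (5/64)·3 + (7/64)·4 + (9/64)·5 + (11/64)·6 + (13/64)·7 + (15/64)·8 = 93/16
≈ $5.81

$5.81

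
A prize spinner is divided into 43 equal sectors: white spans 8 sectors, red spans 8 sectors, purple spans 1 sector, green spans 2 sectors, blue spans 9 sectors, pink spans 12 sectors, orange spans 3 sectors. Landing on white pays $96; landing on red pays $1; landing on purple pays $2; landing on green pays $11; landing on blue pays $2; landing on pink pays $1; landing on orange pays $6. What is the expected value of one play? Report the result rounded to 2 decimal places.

$19.72

E[payout] = (8/43)·96 + (8/43)·1 + (1/43)·2 + (2/43)·11 + (9/43)·2 + (12/43)·1 + (3/43)·6 = 848/43
≈ $19.72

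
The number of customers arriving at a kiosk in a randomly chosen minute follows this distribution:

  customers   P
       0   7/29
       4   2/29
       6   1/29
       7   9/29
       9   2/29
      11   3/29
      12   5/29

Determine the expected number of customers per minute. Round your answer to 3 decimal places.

6.483

E[X] = (7/29)·0 + (2/29)·4 + (1/29)·6 + (9/29)·7 + (2/29)·9 + (3/29)·11 + (5/29)·12
     = 188/29 ≈ 6.483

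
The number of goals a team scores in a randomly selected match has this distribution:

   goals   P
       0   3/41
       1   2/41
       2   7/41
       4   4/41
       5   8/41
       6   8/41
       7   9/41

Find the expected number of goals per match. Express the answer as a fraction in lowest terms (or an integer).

183/41

E[X] = (3/41)·0 + (2/41)·1 + (7/41)·2 + (4/41)·4 + (8/41)·5 + (8/41)·6 + (9/41)·7
     = 183/41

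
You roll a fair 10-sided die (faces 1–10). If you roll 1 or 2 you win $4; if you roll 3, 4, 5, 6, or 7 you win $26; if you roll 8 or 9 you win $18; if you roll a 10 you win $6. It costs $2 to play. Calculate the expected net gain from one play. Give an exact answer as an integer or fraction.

E[payout] = (1/5)·4 + (1/10)·6 + (1/5)·18 + (1/2)·26 = 18
Expected profit = 18 − 2 = 16

$16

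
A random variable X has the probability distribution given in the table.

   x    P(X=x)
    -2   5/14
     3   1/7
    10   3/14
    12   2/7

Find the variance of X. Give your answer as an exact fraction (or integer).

1830/49

E[X] = (5/14)·(-2) + (1/7)·3 + (3/14)·10 + (2/7)·12 = 37/7
E[X²] = (5/14)·4 + (1/7)·9 + (3/14)·100 + (2/7)·144 = 457/7
Var(X) = 457/7 − (37/7)² = 1830/49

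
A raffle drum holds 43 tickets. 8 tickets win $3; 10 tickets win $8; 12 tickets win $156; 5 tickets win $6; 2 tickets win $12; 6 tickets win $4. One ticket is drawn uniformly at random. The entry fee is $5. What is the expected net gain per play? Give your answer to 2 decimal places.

E[payout] = (8/43)·3 + (10/43)·8 + (12/43)·156 + (5/43)·6 + (2/43)·12 + (6/43)·4 = 2054/43
Expected profit = 2054/43 − 5 = 1839/43 ≈ $42.77

$42.77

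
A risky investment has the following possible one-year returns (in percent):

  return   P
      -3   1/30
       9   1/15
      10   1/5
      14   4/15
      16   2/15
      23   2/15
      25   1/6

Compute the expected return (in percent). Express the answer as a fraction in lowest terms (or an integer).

E[X] = (1/30)·(-3) + (1/15)·9 + (1/5)·10 + (4/15)·14 + (2/15)·16 + (2/15)·23 + (1/6)·25
     = 78/5

78/5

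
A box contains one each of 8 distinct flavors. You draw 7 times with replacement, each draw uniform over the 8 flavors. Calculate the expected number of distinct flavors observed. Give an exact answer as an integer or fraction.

Let Xⱼ=1 if type j appears at least once. P(Xⱼ=1) = 1 − ((8−1)/8)^7 = 1273609/2097152.
E[#distinct] = 8·1273609/2097152 = 1273609/262144.

1273609/262144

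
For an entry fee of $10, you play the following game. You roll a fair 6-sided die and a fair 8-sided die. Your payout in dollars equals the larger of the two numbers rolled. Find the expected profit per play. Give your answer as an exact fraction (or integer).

-229/48 dollars

Distribution of the larger of the two numbers rolled: 1 w.p. 1/48, 2 w.p. 1/16, 3 w.p. 5/48, 4 w.p. 7/48, 5 w.p. 3/16, 6 w.p. 11/48, …
E[payout] = (1/48)·1 + (1/16)·2 + (5/48)·3 + (7/48)·4 + (3/16)·5 + (11/48)·6 + (1/8)·7 + (1/8)·8 = 251/48
Expected profit = 251/48 − 10 = -229/48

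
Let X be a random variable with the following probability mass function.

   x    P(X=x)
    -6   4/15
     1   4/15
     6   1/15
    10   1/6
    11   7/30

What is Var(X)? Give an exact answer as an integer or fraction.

E[X] = (4/15)·(-6) + (4/15)·1 + (1/15)·6 + (1/6)·10 + (7/30)·11 = 33/10
E[X²] = (4/15)·36 + (4/15)·1 + (1/15)·36 + (1/6)·100 + (7/30)·121 = 343/6
Var(X) = 343/6 − (33/10)² = 13883/300

13883/300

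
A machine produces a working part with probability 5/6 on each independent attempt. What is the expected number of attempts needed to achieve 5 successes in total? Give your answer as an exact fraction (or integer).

6

By linearity (sum of 5 independent geometric waits), E[trials] = 5/p = 5/(5/6) = 6.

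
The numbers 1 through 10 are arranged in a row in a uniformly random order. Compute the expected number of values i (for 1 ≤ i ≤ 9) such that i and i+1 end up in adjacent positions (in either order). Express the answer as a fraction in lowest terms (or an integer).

For each i ∈ {1,…,9}, let Xᵢ = 1 if i and i+1 are adjacent. P(Xᵢ=1) = 2·(10−1)!/10! = 2/10.
By linearity, E[ΣXᵢ] = (9)·(2/10) = 9/5.

9/5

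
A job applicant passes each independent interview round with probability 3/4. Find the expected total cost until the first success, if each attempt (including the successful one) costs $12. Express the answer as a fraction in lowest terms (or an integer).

E[#attempts] = 1/p = 4/3; E[cost] = 12·4/3 = 16.

$16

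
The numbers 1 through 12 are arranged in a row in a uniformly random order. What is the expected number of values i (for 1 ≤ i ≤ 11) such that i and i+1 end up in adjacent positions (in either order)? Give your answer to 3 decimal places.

For each i ∈ {1,…,11}, let Xᵢ = 1 if i and i+1 are adjacent. P(Xᵢ=1) = 2·(12−1)!/12! = 2/12.
By linearity, E[ΣXᵢ] = (11)·(2/12) = 11/6.
≈ 1.833

1.833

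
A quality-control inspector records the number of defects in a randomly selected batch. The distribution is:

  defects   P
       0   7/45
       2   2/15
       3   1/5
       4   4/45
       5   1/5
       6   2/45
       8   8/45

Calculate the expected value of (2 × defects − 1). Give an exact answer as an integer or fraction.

307/45

E[2x-1] = (7/45)·(-1) + (2/15)·3 + (1/5)·5 + (4/45)·7 + (1/5)·9 + (2/45)·11 + (8/45)·15
     = 307/45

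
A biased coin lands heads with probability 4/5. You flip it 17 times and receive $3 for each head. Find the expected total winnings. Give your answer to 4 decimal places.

$40.8000

E[#heads] = 17·4/5 = 68/5 (linearity over flips).
E[winnings] = 3·68/5 = 204/5.
≈ 40.8000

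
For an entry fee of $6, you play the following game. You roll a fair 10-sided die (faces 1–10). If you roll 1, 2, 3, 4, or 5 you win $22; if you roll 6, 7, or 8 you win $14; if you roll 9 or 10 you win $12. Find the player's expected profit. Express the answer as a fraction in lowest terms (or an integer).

E[payout] = (1/5)·12 + (3/10)·14 + (1/2)·22 = 88/5
Expected profit = 88/5 − 6 = 58/5

58/5 dollars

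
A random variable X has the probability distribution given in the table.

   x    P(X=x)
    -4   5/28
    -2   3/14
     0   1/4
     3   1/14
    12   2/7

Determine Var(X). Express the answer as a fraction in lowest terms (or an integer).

E[X] = (5/28)·(-4) + (3/14)·(-2) + (1/4)·0 + (1/14)·3 + (2/7)·12 = 5/2
E[X²] = (5/28)·16 + (3/14)·4 + (1/4)·0 + (1/14)·9 + (2/7)·144 = 91/2
Var(X) = 91/2 − (5/2)² = 157/4

157/4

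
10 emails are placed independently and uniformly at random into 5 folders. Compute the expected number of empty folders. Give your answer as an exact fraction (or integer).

1048576/1953125

Let Xⱼ=1 if folder j is empty. P(Xⱼ=1) = ((5-1)/5)^10 = 1048576/9765625.
By linearity, E[#empty] = 5·1048576/9765625 = 1048576/1953125.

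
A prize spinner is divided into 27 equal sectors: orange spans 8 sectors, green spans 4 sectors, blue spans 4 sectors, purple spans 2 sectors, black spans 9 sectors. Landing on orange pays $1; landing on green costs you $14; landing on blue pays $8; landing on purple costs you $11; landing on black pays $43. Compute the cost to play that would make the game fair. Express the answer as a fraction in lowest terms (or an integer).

349/27 dollars

E[payout] = (8/27)·1 + (4/27)·(-14) + (4/27)·8 + (2/27)·(-11) + (9/27)·43 = 349/27
Fair fee = E[payout] = 349/27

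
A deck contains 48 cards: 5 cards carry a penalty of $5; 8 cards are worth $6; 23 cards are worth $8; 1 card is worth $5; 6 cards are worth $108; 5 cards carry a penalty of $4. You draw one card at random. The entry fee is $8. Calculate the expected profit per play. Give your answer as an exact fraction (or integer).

E[payout] = (5/48)·(-5) + (8/48)·6 + (23/48)·8 + (1/48)·5 + (6/48)·108 + (5/48)·(-4) = 35/2
Expected profit = 35/2 − 8 = 19/2

19/2 dollars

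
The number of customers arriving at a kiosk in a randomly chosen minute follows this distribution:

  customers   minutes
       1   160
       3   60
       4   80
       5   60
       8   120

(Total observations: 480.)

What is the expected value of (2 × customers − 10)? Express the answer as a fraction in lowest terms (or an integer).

-2

Total = 480, so P(customers=1) = 160/480, etc.
E[2x-10] = (1/3)·(-8) + (1/8)·(-4) + (1/6)·(-2) + (1/8)·0 + (1/4)·6
     = -2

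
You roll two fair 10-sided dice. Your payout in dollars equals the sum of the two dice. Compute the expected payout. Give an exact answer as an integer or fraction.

$11

Distribution of the sum of the two dice: 2 w.p. 1/100, 3 w.p. 1/50, 4 w.p. 3/100, 5 w.p. 1/25, 6 w.p. 1/20, 7 w.p. 3/50, …
E[payout] = (1/100)·2 + (1/50)·3 + (3/100)·4 + (1/25)·5 + (1/20)·6 + (3/50)·7 + (7/100)·8 + (2/25)·9 + (9/100)·10 + (1/10)·11 + (9/100)·12 + (2/25)·13 + (7/100)·14 + (3/50)·15 + (1/20)·16 + (1/25)·17 + (3/100)·18 + (1/50)·19 + (1/100)·20 = 11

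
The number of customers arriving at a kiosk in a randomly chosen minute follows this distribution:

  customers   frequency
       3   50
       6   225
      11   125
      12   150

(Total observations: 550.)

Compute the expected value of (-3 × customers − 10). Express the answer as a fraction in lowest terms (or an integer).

-71/2

Total = 550, so P(customers=3) = 50/550, etc.
E[-3x-10] = (1/11)·(-19) + (9/22)·(-28) + (5/22)·(-43) + (3/11)·(-46)
     = -71/2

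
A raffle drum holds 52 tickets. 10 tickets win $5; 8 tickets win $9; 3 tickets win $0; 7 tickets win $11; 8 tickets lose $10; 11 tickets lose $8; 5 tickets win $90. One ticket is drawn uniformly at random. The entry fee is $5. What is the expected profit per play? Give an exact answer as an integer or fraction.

17/4 dollars

E[payout] = (10/52)·5 + (8/52)·9 + (3/52)·0 + (7/52)·11 + (8/52)·(-10) + (11/52)·(-8) + (5/52)·90 = 37/4
Expected profit = 37/4 − 5 = 17/4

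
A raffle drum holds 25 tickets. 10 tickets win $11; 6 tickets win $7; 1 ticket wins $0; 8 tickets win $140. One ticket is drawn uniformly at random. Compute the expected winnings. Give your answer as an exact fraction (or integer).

1272/25 dollars

E[payout] = (10/25)·11 + (6/25)·7 + (1/25)·0 + (8/25)·140 = 1272/25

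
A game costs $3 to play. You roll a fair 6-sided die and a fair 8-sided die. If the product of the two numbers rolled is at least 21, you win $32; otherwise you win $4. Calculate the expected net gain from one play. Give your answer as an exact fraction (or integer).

55/6 dollars

E[payout] = (17/24)·4 + (7/24)·32 = 73/6
Expected profit = 73/6 − 3 = 55/6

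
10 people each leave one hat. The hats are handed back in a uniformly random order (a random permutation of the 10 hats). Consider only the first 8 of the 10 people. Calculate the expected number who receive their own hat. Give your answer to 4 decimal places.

0.8000

Let Xᵢ = 1 if person i gets their own hat. For each i, P(Xᵢ=1) = 1/10.
By linearity of expectation, E[X₁+…+X_8] = 8·(1/10) = 4/5.
≈ 0.8000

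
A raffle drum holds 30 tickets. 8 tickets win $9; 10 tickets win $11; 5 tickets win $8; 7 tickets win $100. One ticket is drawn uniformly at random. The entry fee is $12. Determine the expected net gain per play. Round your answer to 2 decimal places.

E[payout] = (8/30)·9 + (10/30)·11 + (5/30)·8 + (7/30)·100 = 461/15
Expected profit = 461/15 − 12 = 281/15 ≈ $18.73

$18.73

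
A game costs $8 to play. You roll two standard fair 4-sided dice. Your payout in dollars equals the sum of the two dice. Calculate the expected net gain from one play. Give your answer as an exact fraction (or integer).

Distribution of the sum of the two dice: 2 w.p. 1/16, 3 w.p. 1/8, 4 w.p. 3/16, 5 w.p. 1/4, 6 w.p. 3/16, 7 w.p. 1/8, …
E[payout] = (1/16)·2 + (1/8)·3 + (3/16)·4 + (1/4)·5 + (3/16)·6 + (1/8)·7 + (1/16)·8 = 5
Expected profit = 5 − 8 = -3

-$3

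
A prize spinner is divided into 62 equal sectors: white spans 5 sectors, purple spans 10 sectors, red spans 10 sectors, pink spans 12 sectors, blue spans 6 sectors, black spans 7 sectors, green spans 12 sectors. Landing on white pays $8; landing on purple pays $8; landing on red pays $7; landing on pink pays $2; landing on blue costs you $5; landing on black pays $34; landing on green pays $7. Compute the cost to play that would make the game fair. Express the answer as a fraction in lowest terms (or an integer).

253/31 dollars

E[payout] = (5/62)·8 + (10/62)·8 + (10/62)·7 + (12/62)·2 + (6/62)·(-5) + (7/62)·34 + (12/62)·7 = 253/31
Fair fee = E[payout] = 253/31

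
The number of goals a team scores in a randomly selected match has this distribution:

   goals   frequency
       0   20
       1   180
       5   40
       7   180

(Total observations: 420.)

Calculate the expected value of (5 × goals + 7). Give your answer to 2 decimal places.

26.52

Total = 420, so P(goals=0) = 20/420, etc.
E[5x+7] = (1/21)·7 + (3/7)·12 + (2/21)·32 + (3/7)·42
     = 557/21 ≈ 26.52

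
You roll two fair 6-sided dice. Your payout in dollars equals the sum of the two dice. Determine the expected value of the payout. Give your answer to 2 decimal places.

$7.00

Distribution of the sum of the two dice: 2 w.p. 1/36, 3 w.p. 1/18, 4 w.p. 1/12, 5 w.p. 1/9, 6 w.p. 5/36, 7 w.p. 1/6, …
E[payout] = (1/36)·2 + (1/18)·3 + (1/12)·4 + (1/9)·5 + (5/36)·6 + (1/6)·7 + (5/36)·8 + (1/9)·9 + (1/12)·10 + (1/18)·11 + (1/36)·12 = 7
≈ $7.00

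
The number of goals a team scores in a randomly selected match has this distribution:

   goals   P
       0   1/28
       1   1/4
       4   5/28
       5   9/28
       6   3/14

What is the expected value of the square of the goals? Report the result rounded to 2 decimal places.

E[X²] = (1/28)·0 + (1/4)·1 + (5/28)·16 + (9/28)·25 + (3/14)·36
     = 132/7 ≈ 18.86

18.86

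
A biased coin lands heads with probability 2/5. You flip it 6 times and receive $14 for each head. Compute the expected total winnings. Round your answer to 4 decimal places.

$33.6000

E[#heads] = 6·2/5 = 12/5 (linearity over flips).
E[winnings] = 14·12/5 = 168/5.
≈ 33.6000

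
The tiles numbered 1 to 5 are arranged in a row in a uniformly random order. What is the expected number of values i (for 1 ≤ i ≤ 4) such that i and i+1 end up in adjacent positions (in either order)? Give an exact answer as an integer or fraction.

8/5

For each i ∈ {1,…,4}, let Xᵢ = 1 if i and i+1 are adjacent. P(Xᵢ=1) = 2·(5−1)!/5! = 2/5.
By linearity, E[ΣXᵢ] = (4)·(2/5) = 8/5.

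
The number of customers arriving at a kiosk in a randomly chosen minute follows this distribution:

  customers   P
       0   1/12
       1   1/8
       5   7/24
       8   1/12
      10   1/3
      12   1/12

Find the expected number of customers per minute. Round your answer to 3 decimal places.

6.583

E[X] = (1/12)·0 + (1/8)·1 + (7/24)·5 + (1/12)·8 + (1/3)·10 + (1/12)·12
     = 79/12 ≈ 6.583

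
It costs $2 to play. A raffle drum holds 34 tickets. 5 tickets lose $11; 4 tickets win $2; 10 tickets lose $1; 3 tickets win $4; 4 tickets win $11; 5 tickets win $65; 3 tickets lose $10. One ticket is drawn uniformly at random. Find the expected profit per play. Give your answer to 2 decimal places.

$6.65

E[payout] = (5/34)·(-11) + (4/34)·2 + (10/34)·(-1) + (3/34)·4 + (4/34)·11 + (5/34)·65 + (3/34)·(-10) = 147/17
Expected profit = 147/17 − 2 = 113/17 ≈ $6.65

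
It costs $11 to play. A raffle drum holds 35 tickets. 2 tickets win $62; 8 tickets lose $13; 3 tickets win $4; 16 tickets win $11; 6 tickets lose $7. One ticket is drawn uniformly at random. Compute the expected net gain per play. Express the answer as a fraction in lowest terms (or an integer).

-219/35 dollars

E[payout] = (2/35)·62 + (8/35)·(-13) + (3/35)·4 + (16/35)·11 + (6/35)·(-7) = 166/35
Expected profit = 166/35 − 11 = -219/35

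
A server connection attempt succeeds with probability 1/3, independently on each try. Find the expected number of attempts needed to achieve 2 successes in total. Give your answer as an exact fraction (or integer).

By linearity (sum of 2 independent geometric waits), E[trials] = 2/p = 2/(1/3) = 6.

6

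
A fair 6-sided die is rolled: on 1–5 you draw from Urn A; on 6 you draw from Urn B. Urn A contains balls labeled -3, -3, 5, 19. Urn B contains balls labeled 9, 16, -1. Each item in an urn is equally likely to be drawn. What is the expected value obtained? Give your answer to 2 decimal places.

E[X | Urn A] = (-3 − 3 + 5 + 19)/4 = 9/2
E[X | Urn B] = (9 + 16 − 1)/3 = 8
E[X] = (5/6)·9/2 + (1/6)·8 = 61/12 ≈ 5.08

5.08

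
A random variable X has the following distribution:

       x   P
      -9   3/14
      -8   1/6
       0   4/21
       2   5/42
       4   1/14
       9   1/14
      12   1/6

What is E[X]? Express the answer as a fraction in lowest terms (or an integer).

E[X] = (3/14)·(-9) + (1/6)·(-8) + (4/21)·0 + (5/42)·2 + (1/14)·4 + (1/14)·9 + (1/6)·12
     = -2/21

-2/21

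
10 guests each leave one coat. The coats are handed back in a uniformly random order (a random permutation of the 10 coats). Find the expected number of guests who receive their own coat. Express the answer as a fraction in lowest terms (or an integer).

Let Xᵢ = 1 if person i gets their own coat. For each i, P(Xᵢ=1) = 1/10.
By linearity of expectation, E[X₁+…+X_10] = 10·(1/10) = 1.

1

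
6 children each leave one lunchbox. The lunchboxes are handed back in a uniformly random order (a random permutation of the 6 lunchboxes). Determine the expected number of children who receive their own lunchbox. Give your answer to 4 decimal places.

Let Xᵢ = 1 if person i gets their own lunchbox. For each i, P(Xᵢ=1) = 1/6.
By linearity of expectation, E[X₁+…+X_6] = 6·(1/6) = 1.
≈ 1.0000

1.0000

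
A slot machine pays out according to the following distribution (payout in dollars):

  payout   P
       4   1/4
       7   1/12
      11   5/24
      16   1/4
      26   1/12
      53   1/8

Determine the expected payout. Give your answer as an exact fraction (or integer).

50/3 dollars

E[X] = (1/4)·4 + (1/12)·7 + (5/24)·11 + (1/4)·16 + (1/12)·26 + (1/8)·53
     = 50/3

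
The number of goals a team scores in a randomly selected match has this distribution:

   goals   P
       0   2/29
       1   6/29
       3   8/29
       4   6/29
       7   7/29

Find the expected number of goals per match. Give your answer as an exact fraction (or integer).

103/29

E[X] = (2/29)·0 + (6/29)·1 + (8/29)·3 + (6/29)·4 + (7/29)·7
     = 103/29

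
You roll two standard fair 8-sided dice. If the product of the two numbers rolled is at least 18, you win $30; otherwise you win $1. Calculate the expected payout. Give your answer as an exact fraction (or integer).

467/32 dollars

E[payout] = (17/32)·1 + (15/32)·30 = 467/32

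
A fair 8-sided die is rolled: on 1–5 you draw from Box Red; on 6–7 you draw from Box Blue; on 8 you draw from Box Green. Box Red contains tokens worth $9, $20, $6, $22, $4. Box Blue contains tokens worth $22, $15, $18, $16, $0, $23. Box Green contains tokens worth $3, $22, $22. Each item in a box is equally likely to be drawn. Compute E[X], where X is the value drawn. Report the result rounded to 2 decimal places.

E[X | Box Red] = (9 + 20 + 6 + 22 + 4)/5 = 61/5
E[X | Box Blue] = (22 + 15 + 18 + 16 + 0 + 23)/6 = 47/3
E[X | Box Green] = (3 + 22 + 22)/3 = 47/3
E[X] = (5/8)·61/5 + (1/4)·47/3 + (1/8)·47/3 = 27/2 ≈ 13.50

$13.50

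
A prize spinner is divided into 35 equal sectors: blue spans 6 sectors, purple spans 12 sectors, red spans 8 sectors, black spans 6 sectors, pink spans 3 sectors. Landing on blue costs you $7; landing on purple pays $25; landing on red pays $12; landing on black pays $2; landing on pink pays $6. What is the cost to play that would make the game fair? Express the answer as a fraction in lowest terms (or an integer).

384/35 dollars

E[payout] = (6/35)·(-7) + (12/35)·25 + (8/35)·12 + (6/35)·2 + (3/35)·6 = 384/35
Fair fee = E[payout] = 384/35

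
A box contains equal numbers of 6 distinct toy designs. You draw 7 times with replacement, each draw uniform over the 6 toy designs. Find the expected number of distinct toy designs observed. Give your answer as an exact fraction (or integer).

201811/46656

Let Xⱼ=1 if type j appears at least once. P(Xⱼ=1) = 1 − ((6−1)/6)^7 = 201811/279936.
E[#distinct] = 6·201811/279936 = 201811/46656.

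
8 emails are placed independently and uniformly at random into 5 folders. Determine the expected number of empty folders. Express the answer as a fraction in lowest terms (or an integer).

Let Xⱼ=1 if folder j is empty. P(Xⱼ=1) = ((5-1)/5)^8 = 65536/390625.
By linearity, E[#empty] = 5·65536/390625 = 65536/78125.

65536/78125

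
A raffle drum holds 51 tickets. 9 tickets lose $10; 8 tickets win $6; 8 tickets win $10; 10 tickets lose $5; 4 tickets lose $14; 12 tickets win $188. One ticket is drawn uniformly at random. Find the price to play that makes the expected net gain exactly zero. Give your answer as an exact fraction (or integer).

2188/51 dollars

E[payout] = (9/51)·(-10) + (8/51)·6 + (8/51)·10 + (10/51)·(-5) + (4/51)·(-14) + (12/51)·188 = 2188/51
Fair fee = E[payout] = 2188/51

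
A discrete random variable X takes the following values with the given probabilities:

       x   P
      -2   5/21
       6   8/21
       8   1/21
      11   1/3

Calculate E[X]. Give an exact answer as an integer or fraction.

41/7

E[X] = (5/21)·(-2) + (8/21)·6 + (1/21)·8 + (1/3)·11
     = 41/7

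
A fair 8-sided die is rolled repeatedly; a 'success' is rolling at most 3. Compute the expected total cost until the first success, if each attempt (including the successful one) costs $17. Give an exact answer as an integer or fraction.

136/3 dollars

E[#attempts] = 1/p = 8/3; E[cost] = 17·8/3 = 136/3.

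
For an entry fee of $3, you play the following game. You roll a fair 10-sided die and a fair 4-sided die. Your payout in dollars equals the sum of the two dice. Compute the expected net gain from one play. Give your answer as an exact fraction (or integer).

Distribution of the sum of the two dice: 2 w.p. 1/40, 3 w.p. 1/20, 4 w.p. 3/40, 5 w.p. 1/10, 6 w.p. 1/10, 7 w.p. 1/10, …
E[payout] = (1/40)·2 + (1/20)·3 + (3/40)·4 + (1/10)·5 + (1/10)·6 + (1/10)·7 + (1/10)·8 + (1/10)·9 + (1/10)·10 + (1/10)·11 + (3/40)·12 + (1/20)·13 + (1/40)·14 = 8
Expected profit = 8 − 3 = 5

$5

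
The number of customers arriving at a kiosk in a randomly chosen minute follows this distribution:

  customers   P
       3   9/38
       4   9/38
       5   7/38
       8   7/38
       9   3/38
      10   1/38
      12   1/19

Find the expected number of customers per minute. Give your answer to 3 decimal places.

5.658

E[X] = (9/38)·3 + (9/38)·4 + (7/38)·5 + (7/38)·8 + (3/38)·9 + (1/38)·10 + (1/19)·12
     = 215/38 ≈ 5.658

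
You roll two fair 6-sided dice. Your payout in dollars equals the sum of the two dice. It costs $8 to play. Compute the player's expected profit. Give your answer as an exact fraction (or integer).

-$1

Distribution of the sum of the two dice: 2 w.p. 1/36, 3 w.p. 1/18, 4 w.p. 1/12, 5 w.p. 1/9, 6 w.p. 5/36, 7 w.p. 1/6, …
E[payout] = (1/36)·2 + (1/18)·3 + (1/12)·4 + (1/9)·5 + (5/36)·6 + (1/6)·7 + (5/36)·8 + (1/9)·9 + (1/12)·10 + (1/18)·11 + (1/36)·12 = 7
Expected profit = 7 − 8 = -1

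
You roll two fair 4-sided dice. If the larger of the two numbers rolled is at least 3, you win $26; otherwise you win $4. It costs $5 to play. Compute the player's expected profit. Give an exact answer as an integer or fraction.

31/2 dollars

E[payout] = (1/4)·4 + (3/4)·26 = 41/2
Expected profit = 41/2 − 5 = 31/2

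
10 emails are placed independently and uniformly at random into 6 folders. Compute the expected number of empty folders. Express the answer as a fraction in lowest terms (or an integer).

Let Xⱼ=1 if folder j is empty. P(Xⱼ=1) = ((6-1)/6)^10 = 9765625/60466176.
By linearity, E[#empty] = 6·9765625/60466176 = 9765625/10077696.

9765625/10077696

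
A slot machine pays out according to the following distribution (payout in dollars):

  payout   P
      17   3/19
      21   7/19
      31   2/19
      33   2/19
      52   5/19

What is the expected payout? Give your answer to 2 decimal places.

E[X] = (3/19)·17 + (7/19)·21 + (2/19)·31 + (2/19)·33 + (5/19)·52
     = 586/19 ≈ 30.84

$30.84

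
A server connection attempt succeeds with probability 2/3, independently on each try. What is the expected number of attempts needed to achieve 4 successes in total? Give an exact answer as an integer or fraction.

By linearity (sum of 4 independent geometric waits), E[trials] = 4/p = 4/(2/3) = 6.

6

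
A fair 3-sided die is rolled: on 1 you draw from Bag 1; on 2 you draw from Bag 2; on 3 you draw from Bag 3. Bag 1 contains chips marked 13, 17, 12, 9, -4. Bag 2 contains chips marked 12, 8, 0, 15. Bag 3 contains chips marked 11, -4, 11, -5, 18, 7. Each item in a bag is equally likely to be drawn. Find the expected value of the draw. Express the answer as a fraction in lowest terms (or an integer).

1469/180

E[X | Bag 1] = (13 + 17 + 12 + 9 − 4)/5 = 47/5
E[X | Bag 2] = (12 + 8 + 0 + 15)/4 = 35/4
E[X | Bag 3] = (11 − 4 + 11 − 5 + 18 + 7)/6 = 19/3
E[X] = (1/3)·47/5 + (1/3)·35/4 + (1/3)·19/3 = 1469/180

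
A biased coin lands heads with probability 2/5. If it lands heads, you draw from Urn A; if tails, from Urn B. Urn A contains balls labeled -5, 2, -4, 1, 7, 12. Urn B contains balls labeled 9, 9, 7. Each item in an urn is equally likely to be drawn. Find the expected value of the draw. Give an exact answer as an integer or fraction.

88/15

E[X | Urn A] = (-5 + 2 − 4 + 1 + 7 + 12)/6 = 13/6
E[X | Urn B] = (9 + 9 + 7)/3 = 25/3
E[X] = (2/5)·13/6 + (3/5)·25/3 = 88/15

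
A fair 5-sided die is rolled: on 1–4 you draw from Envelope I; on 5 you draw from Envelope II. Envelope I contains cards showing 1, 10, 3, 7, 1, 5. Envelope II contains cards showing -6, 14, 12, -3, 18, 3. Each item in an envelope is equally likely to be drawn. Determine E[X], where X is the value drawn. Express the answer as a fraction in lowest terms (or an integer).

E[X | Envelope I] = (1 + 10 + 3 + 7 + 1 + 5)/6 = 9/2
E[X | Envelope II] = (-6 + 14 + 12 − 3 + 18 + 3)/6 = 19/3
E[X] = (4/5)·9/2 + (1/5)·19/3 = 73/15

73/15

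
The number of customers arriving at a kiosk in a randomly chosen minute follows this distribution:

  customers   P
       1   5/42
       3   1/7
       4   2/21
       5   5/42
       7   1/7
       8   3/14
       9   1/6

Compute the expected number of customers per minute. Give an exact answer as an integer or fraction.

E[X] = (5/42)·1 + (1/7)·3 + (2/21)·4 + (5/42)·5 + (1/7)·7 + (3/14)·8 + (1/6)·9
     = 241/42

241/42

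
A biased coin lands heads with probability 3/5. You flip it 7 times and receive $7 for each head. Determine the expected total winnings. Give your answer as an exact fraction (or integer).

147/5 dollars

E[#heads] = 7·3/5 = 21/5 (linearity over flips).
E[winnings] = 7·21/5 = 147/5.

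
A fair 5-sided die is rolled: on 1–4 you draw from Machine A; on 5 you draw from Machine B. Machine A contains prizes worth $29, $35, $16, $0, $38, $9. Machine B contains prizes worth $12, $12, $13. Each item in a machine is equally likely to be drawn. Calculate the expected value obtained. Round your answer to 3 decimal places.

E[X | Machine A] = (29 + 35 + 16 + 0 + 38 + 9)/6 = 127/6
E[X | Machine B] = (12 + 12 + 13)/3 = 37/3
E[X] = (4/5)·127/6 + (1/5)·37/3 = 97/5 ≈ 19.400

$19.400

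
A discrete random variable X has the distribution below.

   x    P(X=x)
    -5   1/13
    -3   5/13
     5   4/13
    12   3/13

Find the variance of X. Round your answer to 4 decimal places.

E[X] = (1/13)·(-5) + (5/13)·(-3) + (4/13)·5 + (3/13)·12 = 36/13
E[X²] = (1/13)·25 + (5/13)·9 + (4/13)·25 + (3/13)·144 = 602/13
Var(X) = 602/13 − (36/13)² = 6530/169 ≈ 38.6391

38.6391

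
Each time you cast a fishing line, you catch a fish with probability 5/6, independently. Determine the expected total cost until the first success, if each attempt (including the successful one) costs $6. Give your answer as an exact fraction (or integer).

36/5 dollars

E[#attempts] = 1/p = 6/5; E[cost] = 6·6/5 = 36/5.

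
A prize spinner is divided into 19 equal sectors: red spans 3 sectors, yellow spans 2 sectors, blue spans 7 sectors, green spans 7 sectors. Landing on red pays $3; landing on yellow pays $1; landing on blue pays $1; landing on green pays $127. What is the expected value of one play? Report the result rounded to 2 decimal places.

$47.74

E[payout] = (3/19)·3 + (2/19)·1 + (7/19)·1 + (7/19)·127 = 907/19
≈ $47.74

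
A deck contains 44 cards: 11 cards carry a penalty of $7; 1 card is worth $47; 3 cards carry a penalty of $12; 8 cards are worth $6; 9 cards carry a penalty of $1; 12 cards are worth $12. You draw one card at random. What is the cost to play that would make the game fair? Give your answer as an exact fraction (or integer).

117/44 dollars

E[payout] = (11/44)·(-7) + (1/44)·47 + (3/44)·(-12) + (8/44)·6 + (9/44)·(-1) + (12/44)·12 = 117/44
Fair fee = E[payout] = 117/44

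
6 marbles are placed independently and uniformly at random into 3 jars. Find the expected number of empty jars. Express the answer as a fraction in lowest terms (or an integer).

Let Xⱼ=1 if jar j is empty. P(Xⱼ=1) = ((3-1)/3)^6 = 64/729.
By linearity, E[#empty] = 3·64/729 = 64/243.

64/243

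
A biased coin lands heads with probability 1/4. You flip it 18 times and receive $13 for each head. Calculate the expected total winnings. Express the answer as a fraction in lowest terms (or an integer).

117/2 dollars

E[#heads] = 18·1/4 = 9/2 (linearity over flips).
E[winnings] = 13·9/2 = 117/2.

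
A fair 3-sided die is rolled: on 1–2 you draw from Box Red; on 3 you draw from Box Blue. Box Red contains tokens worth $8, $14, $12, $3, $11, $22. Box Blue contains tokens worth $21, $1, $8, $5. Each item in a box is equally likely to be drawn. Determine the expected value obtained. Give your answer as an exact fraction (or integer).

385/36 dollars

E[X | Box Red] = (8 + 14 + 12 + 3 + 11 + 22)/6 = 35/3
E[X | Box Blue] = (21 + 1 + 8 + 5)/4 = 35/4
E[X] = (2/3)·35/3 + (1/3)·35/4 = 385/36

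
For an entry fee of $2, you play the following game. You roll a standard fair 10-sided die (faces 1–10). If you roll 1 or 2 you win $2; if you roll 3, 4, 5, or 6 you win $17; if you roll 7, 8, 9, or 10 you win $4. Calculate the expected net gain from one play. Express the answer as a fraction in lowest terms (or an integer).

E[payout] = (1/5)·2 + (2/5)·4 + (2/5)·17 = 44/5
Expected profit = 44/5 − 2 = 34/5

34/5 dollars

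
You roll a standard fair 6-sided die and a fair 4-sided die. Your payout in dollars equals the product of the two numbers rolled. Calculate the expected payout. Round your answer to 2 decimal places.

$8.75

Distribution of the product of the two numbers rolled: 1 w.p. 1/24, 2 w.p. 1/12, 3 w.p. 1/12, 4 w.p. 1/8, 5 w.p. 1/24, 6 w.p. 1/8, …
E[payout] = (1/24)·1 + (1/12)·2 + (1/12)·3 + (1/8)·4 + (1/24)·5 + (1/8)·6 + (1/12)·8 + (1/24)·9 + (1/24)·10 + (1/8)·12 + (1/24)·15 + (1/24)·16 + (1/24)·18 + (1/24)·20 + (1/24)·24 = 35/4
≈ $8.75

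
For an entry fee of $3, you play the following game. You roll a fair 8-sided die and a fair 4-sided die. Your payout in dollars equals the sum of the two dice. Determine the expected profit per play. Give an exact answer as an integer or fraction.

Distribution of the sum of the two dice: 2 w.p. 1/32, 3 w.p. 1/16, 4 w.p. 3/32, 5 w.p. 1/8, 6 w.p. 1/8, 7 w.p. 1/8, …
E[payout] = (1/32)·2 + (1/16)·3 + (3/32)·4 + (1/8)·5 + (1/8)·6 + (1/8)·7 + (1/8)·8 + (1/8)·9 + (3/32)·10 + (1/16)·11 + (1/32)·12 = 7
Expected profit = 7 − 3 = 4

$4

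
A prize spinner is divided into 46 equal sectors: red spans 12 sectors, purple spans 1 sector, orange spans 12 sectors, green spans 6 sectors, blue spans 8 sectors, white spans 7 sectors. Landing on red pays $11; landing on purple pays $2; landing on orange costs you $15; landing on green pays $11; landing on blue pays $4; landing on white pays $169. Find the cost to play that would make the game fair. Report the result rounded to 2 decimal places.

$26.85

E[payout] = (12/46)·11 + (1/46)·2 + (12/46)·(-15) + (6/46)·11 + (8/46)·4 + (7/46)·169 = 1235/46
Fair fee = E[payout] = 1235/46 ≈ $26.85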